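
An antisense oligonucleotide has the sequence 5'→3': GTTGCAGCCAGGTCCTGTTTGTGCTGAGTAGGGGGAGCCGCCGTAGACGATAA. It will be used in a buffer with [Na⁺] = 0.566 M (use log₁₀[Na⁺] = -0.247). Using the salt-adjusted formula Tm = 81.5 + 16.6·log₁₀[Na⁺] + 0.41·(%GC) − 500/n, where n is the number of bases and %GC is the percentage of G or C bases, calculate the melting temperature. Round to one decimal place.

91.9°C

Length n = 53. T=12, A=10, G=20, C=11
G+C = 31, so %GC = 31/53 × 100 = 58.491%
Salt term: 16.6 × (-0.247) = -4.1
GC term: 0.41 × 58.491 = 23.981; length term: −500/53 = −9.434
Tm = 81.5 + (-4.1) + 23.981 − 9.434 = 91.947 → 91.9°C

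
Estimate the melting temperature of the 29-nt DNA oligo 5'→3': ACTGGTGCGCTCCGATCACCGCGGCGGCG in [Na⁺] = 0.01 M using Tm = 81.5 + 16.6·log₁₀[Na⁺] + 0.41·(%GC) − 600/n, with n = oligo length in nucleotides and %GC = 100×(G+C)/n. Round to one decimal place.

Length n = 29. C=11, A=3, T=4, G=11
G+C = 22, so %GC = 22/29 × 100 = 75.862%
Salt term: 16.6 × (-2) = -33.2
GC term: 0.41 × 75.862 = 31.103; length term: −600/29 = −20.69
Tm = 81.5 + (-33.2) + 31.103 − 20.69 = 58.713 → 58.7°C

58.7°C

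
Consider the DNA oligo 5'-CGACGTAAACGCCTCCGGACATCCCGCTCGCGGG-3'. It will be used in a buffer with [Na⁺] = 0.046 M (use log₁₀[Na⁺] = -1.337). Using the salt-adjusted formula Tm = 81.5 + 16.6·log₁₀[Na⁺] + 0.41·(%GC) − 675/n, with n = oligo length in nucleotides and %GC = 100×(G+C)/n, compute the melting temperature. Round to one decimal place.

Length n = 34. T=4, G=10, A=6, C=14
G+C = 24, so %GC = 24/34 × 100 = 70.588%
Salt term: 16.6 × (-1.337) = -22.194
GC term: 0.41 × 70.588 = 28.941; length term: −675/34 = −19.853
Tm = 81.5 + (-22.194) + 28.941 − 19.853 = 68.394 → 68.4°C

68.4°C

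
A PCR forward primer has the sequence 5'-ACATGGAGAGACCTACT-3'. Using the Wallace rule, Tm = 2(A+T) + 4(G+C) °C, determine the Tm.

Scanning the sequence gives A=6, T=3, C=4, G=4.
A+T = 9, G+C = 8
Tm = 2(9) + 4(8) = 18 + 32 = 50°C

50°C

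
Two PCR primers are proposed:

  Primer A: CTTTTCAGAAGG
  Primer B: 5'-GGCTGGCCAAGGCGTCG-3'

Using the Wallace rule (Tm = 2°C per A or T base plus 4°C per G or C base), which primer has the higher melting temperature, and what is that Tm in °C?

Primer A: A+T=7, G+C=5 → Tm = 2(7)+4(5) = 34°C
Primer B: A+T=4, G+C=13 → Tm = 2(4)+4(13) = 60°C
34°C vs 60°C → primer B is higher.

Primer B, 60°C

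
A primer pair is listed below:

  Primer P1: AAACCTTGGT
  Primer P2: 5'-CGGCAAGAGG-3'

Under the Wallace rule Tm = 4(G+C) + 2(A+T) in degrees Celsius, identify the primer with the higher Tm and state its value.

Primer P2, 34°C

Primer P1: A+T=6, G+C=4 → Tm = 2(6)+4(4) = 28°C
Primer P2: A+T=3, G+C=7 → Tm = 2(3)+4(7) = 34°C
28°C vs 34°C → primer P2 is higher.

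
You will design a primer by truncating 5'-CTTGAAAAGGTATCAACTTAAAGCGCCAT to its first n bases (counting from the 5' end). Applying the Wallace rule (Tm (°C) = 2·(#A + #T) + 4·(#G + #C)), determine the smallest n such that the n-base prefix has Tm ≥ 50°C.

n = 19

First 18 bases: CTTGAAAAGGTATCAACT → Tm = 48°C (< 50°C)
First 19 bases: CTTGAAAAGGTATCAACTT → Tm = 50°C (≥ 50°C)
Each additional base adds 2°C (A/T) or 4°C (G/C), so Tm is non-decreasing in n; n = 19 is the first length to reach 50°C.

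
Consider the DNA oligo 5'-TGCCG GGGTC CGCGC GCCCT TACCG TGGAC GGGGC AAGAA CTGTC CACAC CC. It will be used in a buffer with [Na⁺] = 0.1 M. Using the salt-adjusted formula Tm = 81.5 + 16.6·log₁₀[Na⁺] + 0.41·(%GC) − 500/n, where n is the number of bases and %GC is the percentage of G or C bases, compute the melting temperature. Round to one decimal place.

Length n = 52. Base counts: T=7, G=17, A=8, C=20
G+C = 37, so %GC = 37/52 × 100 = 71.154%
Salt term: 16.6 × (-1) = -16.6
GC term: 0.41 × 71.154 = 29.173; length term: −500/52 = −9.615
Tm = 81.5 + (-16.6) + 29.173 − 9.615 = 84.458 → 84.5°C

84.5°C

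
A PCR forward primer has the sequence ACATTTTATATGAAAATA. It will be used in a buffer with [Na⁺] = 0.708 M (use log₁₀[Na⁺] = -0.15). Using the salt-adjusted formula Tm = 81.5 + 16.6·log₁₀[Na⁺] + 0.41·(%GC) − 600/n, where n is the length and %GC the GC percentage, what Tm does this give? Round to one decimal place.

50.2°C

Length n = 18. Base counts: G=1, A=9, T=7, C=1
G+C = 2, so %GC = 2/18 × 100 = 11.111%
Salt term: 16.6 × (-0.15) = -2.49
GC term: 0.41 × 11.111 = 4.556; length term: −600/18 = −33.333
Tm = 81.5 + (-2.49) + 4.556 − 33.333 = 50.233 → 50.2°C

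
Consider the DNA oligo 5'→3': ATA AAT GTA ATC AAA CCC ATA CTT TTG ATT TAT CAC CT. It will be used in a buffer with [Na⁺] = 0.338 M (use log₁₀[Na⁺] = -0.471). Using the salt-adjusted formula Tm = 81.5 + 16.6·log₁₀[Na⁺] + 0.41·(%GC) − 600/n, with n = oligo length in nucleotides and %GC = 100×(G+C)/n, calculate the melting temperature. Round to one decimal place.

68.7°C

Length n = 38. Scanning the sequence gives A=14, C=8, T=14, G=2.
G+C = 10, so %GC = 10/38 × 100 = 26.316%
Salt term: 16.6 × (-0.471) = -7.819
GC term: 0.41 × 26.316 = 10.79; length term: −600/38 = −15.789
Tm = 81.5 + (-7.819) + 10.79 − 15.789 = 68.682 → 68.7°C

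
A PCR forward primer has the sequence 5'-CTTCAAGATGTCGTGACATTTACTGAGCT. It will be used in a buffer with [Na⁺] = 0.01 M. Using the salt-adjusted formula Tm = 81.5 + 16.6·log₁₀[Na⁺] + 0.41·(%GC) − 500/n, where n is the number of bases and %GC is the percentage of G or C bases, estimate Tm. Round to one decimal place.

Length n = 29. Base counts: G=6, C=6, A=7, T=10
G+C = 12, so %GC = 12/29 × 100 = 41.379%
Salt term: 16.6 × (-2) = -33.2
GC term: 0.41 × 41.379 = 16.965; length term: −500/29 = −17.241
Tm = 81.5 + (-33.2) + 16.965 − 17.241 = 48.024 → 48.0°C

48.0°C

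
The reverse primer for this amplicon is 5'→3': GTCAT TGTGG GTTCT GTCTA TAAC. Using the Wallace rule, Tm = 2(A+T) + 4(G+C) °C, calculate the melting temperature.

Base counts: T=10, G=6, C=4, A=4
So N_AT = 14 and N_GC = 10.
Tm = 2×14 + 4×10 = 68°C

68°C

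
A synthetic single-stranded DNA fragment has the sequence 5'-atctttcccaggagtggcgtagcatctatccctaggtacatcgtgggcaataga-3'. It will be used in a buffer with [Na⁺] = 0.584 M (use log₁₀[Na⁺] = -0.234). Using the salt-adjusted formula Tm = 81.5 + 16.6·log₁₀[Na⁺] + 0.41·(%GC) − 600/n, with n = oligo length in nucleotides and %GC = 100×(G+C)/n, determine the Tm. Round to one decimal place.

Length n = 54. C=13, T=14, G=14, A=13
G+C = 27, so %GC = 27/54 × 100 = 50%
Salt term: 16.6 × (-0.234) = -3.884
GC term: 0.41 × 50 = 20.5; length term: −600/54 = −11.111
Tm = 81.5 + (-3.884) + 20.5 − 11.111 = 87.005 → 87.0°C

87.0°C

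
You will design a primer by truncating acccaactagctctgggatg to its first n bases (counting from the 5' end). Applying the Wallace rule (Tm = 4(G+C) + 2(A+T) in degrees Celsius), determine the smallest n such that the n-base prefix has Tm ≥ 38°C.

n = 13

First 12 bases: ACCCAACTAGCT → Tm = 36°C (< 38°C)
First 13 bases: ACCCAACTAGCTC → Tm = 40°C (≥ 38°C)
Each additional base adds 2°C (A/T) or 4°C (G/C), so Tm is non-decreasing in n; n = 13 is the first length to reach 38°C.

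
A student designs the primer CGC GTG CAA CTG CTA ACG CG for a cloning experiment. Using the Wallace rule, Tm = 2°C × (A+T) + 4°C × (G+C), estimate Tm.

66°C

T=3, G=6, C=7, A=4
AT pairs contribute 7, GC pairs contribute 13.
Tm = 2(7) + 4(13) = 14 + 52 = 66°C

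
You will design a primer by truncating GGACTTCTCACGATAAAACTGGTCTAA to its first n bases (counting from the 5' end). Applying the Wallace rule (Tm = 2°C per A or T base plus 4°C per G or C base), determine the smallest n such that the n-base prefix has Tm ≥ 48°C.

First 16 bases: GGACTTCTCACGATAA → Tm = 46°C (< 48°C)
First 17 bases: GGACTTCTCACGATAAA → Tm = 48°C (≥ 48°C)
Since every base adds ≥2°C, Tm only increases with n, so the threshold is first crossed at n = 17.

n = 17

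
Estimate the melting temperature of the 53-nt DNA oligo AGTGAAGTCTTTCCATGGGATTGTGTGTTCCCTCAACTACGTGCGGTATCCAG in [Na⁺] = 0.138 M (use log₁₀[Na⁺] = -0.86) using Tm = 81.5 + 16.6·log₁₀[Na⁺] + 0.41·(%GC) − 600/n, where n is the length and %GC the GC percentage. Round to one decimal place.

Length n = 53. Scanning the sequence gives C=12, T=17, A=10, G=14.
G+C = 26, so %GC = 26/53 × 100 = 49.057%
Salt term: 16.6 × (-0.86) = -14.276
GC term: 0.41 × 49.057 = 20.113; length term: −600/53 = −11.321
Tm = 81.5 + (-14.276) + 20.113 − 11.321 = 76.016 → 76.0°C

76.0°C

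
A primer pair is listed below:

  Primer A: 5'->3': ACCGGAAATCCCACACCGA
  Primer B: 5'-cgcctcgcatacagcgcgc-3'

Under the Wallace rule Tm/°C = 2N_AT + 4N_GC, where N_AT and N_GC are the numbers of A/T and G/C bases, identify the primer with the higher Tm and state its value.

Primer B, 66°C

Primer A: A+T=8, G+C=11 → Tm = 2(8)+4(11) = 60°C
Primer B: A+T=5, G+C=14 → Tm = 2(5)+4(14) = 66°C
60°C vs 66°C → primer B is higher.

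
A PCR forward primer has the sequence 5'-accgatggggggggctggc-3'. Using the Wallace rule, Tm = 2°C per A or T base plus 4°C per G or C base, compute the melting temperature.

Counting bases: A=2, T=2, G=11, C=4
A+T = 4, G+C = 15
Tm = 4·15 + 2·4 = 60 + 8 = 68°C

68°C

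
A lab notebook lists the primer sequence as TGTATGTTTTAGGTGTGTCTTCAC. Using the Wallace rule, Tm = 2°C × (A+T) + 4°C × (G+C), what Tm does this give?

66°C

Base counts: T=12, C=3, A=3, G=6
So N_AT = 15 and N_GC = 9.
Tm = 2(15) + 4(9) = 30 + 36 = 66°C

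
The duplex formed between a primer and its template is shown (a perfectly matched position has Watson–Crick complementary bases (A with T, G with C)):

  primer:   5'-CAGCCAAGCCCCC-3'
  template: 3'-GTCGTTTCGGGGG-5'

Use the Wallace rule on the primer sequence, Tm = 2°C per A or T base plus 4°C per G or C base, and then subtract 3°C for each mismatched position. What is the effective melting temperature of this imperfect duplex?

Primer base counts: A=3, T=0, G=2, C=8 → A+T=3, G+C=10
Perfect-match Tm = 2(3) + 4(10) = 6 + 40 = 46°C
Mismatches (positions where the bases are not complementary): 1 (at position 5)
Effective Tm = 46 − 1×3 = 46 − 3 = 43°C

43°C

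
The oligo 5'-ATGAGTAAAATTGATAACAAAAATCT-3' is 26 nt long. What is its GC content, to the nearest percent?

19%

Base counts: C=2, G=3, T=7, A=14
G+C = 3 + 2 = 5 out of 26 bases
%GC = 5/26 × 100 = 19.23% ≈ 19%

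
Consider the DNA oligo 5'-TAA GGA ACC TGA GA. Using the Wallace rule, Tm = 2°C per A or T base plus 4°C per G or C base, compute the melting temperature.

40°C

Counting bases: T=2, A=6, G=4, C=2
A+T = 8, G+C = 6
Tm = 4·6 + 2·8 = 24 + 16 = 40°C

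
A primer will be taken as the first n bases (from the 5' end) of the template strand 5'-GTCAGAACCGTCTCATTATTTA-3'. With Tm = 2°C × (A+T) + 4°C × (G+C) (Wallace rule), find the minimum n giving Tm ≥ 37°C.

n = 12

First 11 bases: GTCAGAACCGT → Tm = 34°C (< 37°C)
First 12 bases: GTCAGAACCGTC → Tm = 38°C (≥ 37°C)
Since every base adds ≥2°C, Tm only increases with n, so the threshold is first crossed at n = 12.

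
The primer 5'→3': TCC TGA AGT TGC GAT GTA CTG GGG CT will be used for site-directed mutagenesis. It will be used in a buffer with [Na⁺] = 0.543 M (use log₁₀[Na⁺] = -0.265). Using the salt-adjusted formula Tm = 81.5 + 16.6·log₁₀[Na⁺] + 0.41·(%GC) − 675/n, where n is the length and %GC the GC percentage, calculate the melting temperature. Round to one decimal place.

Length n = 26. G=9, C=5, T=8, A=4
G+C = 14, so %GC = 14/26 × 100 = 53.846%
Salt term: 16.6 × (-0.265) = -4.399
GC term: 0.41 × 53.846 = 22.077; length term: −675/26 = −25.962
Tm = 81.5 + (-4.399) + 22.077 − 25.962 = 73.216 → 73.2°C

73.2°C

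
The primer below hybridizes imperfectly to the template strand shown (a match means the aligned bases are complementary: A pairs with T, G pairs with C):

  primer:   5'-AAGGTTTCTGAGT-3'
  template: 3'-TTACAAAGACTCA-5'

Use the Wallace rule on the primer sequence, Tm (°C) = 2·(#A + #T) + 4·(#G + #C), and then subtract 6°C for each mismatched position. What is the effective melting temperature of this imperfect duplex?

30°C

Primer base counts: A=3, T=5, G=4, C=1 → A+T=8, G+C=5
Perfect-match Tm = 2(8) + 4(5) = 16 + 20 = 36°C
Mismatches (positions where the bases are not complementary): 1 (at position 3)
Effective Tm = 36 − 1×6 = 36 − 6 = 30°C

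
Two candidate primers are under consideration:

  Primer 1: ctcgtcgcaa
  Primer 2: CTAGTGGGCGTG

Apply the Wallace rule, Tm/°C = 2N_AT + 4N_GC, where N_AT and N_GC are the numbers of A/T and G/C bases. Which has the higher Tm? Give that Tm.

Primer 2, 40°C

Primer 1: A+T=4, G+C=6 → Tm = 2(4)+4(6) = 32°C
Primer 2: A+T=4, G+C=8 → Tm = 2(4)+4(8) = 40°C
32°C vs 40°C → primer 2 is higher.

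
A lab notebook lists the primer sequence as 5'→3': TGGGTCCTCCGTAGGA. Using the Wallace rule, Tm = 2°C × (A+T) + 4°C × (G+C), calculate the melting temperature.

Counting bases: T=4, A=2, G=6, C=4
A+T = 6, G+C = 10
Tm = 4·10 + 2·6 = 40 + 12 = 52°C

52°C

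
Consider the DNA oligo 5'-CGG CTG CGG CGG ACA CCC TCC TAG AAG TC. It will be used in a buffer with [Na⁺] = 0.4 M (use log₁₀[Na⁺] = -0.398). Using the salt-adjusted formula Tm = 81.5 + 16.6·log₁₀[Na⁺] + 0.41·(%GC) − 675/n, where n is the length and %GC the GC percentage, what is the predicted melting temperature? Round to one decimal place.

79.9°C

Length n = 29. Base counts: T=4, C=11, A=5, G=9
G+C = 20, so %GC = 20/29 × 100 = 68.966%
Salt term: 16.6 × (-0.398) = -6.607
GC term: 0.41 × 68.966 = 28.276; length term: −675/29 = −23.276
Tm = 81.5 + (-6.607) + 28.276 − 23.276 = 79.893 → 79.9°C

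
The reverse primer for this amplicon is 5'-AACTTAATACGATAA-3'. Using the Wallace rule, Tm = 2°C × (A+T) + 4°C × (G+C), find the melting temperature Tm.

Scanning the sequence gives T=4, C=2, A=8, G=1.
AT pairs contribute 12, GC pairs contribute 3.
Tm = 2×12 + 4×3 = 36°C

36°C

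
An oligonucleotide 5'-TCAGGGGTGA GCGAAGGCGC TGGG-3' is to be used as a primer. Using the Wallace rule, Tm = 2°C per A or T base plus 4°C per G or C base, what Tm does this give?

Counting bases: G=13, A=4, T=3, C=4
AT pairs contribute 7, GC pairs contribute 17.
Tm = 4·17 + 2·7 = 68 + 14 = 82°C

82°C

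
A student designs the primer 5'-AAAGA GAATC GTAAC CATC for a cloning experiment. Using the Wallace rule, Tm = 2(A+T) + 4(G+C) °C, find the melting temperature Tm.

C=4, A=9, T=3, G=3
A+T = 12, G+C = 7
Tm = 2(12) + 4(7) = 24 + 28 = 52°C

52°C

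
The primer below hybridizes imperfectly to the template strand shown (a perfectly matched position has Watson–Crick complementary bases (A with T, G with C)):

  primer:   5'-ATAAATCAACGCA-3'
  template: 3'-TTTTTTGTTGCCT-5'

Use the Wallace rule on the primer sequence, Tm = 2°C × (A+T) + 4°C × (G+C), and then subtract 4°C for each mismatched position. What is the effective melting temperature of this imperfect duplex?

22°C

Primer base counts: A=7, T=2, G=1, C=3 → A+T=9, G+C=4
Perfect-match Tm = 2(9) + 4(4) = 18 + 16 = 34°C
Mismatches (positions where the bases are not complementary): 3 (at positions 2, 6, 12)
Effective Tm = 34 − 3×4 = 34 − 12 = 22°C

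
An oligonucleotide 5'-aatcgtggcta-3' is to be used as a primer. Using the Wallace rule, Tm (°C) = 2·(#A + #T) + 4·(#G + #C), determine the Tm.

32°C

Base counts: T=3, C=2, G=3, A=3
AT pairs contribute 6, GC pairs contribute 5.
Tm = 2(6) + 4(5) = 12 + 20 = 32°C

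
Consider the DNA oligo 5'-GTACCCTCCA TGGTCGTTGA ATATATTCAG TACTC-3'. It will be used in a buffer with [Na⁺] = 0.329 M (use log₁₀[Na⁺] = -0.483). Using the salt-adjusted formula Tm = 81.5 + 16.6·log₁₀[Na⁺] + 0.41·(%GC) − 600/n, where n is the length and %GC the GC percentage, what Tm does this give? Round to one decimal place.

73.9°C

Length n = 35. T=12, C=9, A=8, G=6
G+C = 15, so %GC = 15/35 × 100 = 42.857%
Salt term: 16.6 × (-0.483) = -8.018
GC term: 0.41 × 42.857 = 17.571; length term: −600/35 = −17.143
Tm = 81.5 + (-8.018) + 17.571 − 17.143 = 73.91 → 73.9°C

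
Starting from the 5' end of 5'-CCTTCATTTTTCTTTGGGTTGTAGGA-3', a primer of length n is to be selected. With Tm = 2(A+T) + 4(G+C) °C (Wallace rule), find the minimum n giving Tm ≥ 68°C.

First 24 bases: CCTTCATTTTTCTTTGGGTTGTAG → Tm = 66°C (< 68°C)
First 25 bases: CCTTCATTTTTCTTTGGGTTGTAGG → Tm = 70°C (≥ 68°C)
Each additional base adds 2°C (A/T) or 4°C (G/C), so Tm is non-decreasing in n; n = 25 is the first length to reach 68°C.

n = 25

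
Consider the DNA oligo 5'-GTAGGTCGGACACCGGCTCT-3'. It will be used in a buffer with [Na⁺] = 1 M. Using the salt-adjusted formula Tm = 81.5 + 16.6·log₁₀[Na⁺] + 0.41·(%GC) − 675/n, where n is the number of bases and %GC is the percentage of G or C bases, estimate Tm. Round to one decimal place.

74.4°C

Length n = 20. Scanning the sequence gives T=4, C=6, A=3, G=7.
G+C = 13, so %GC = 13/20 × 100 = 65%
Salt term: 16.6 × (0) = 0
GC term: 0.41 × 65 = 26.65; length term: −675/20 = −33.75
Tm = 81.5 + (0) + 26.65 − 33.75 = 74.4 → 74.4°C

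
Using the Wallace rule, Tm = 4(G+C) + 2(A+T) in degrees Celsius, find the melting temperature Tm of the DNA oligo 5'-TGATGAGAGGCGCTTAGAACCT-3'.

Counting bases: G=7, T=5, A=6, C=4
So N_AT = 11 and N_GC = 11.
Tm = 2×11 + 4×11 = 66°C

66°C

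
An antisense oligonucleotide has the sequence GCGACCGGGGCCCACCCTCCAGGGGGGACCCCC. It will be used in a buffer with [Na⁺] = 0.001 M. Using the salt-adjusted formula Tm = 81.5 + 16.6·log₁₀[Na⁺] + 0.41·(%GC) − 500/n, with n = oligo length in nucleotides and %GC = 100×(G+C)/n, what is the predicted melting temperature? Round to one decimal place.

51.3°C

Length n = 33. Counting bases: A=4, C=16, G=12, T=1
G+C = 28, so %GC = 28/33 × 100 = 84.848%
Salt term: 16.6 × (-3) = -49.8
GC term: 0.41 × 84.848 = 34.788; length term: −500/33 = −15.152
Tm = 81.5 + (-49.8) + 34.788 − 15.152 = 51.336 → 51.3°C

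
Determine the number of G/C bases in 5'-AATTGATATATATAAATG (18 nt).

Scanning the sequence gives C=0, T=7, G=2, A=9.
Total G or C: 2 + 0 = 2

2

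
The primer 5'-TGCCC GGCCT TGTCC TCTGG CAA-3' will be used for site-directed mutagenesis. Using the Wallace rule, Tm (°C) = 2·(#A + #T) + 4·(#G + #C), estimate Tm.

76°C

T=6, G=6, A=2, C=9
AT pairs contribute 8, GC pairs contribute 15.
Tm = 2×8 + 4×15 = 76°C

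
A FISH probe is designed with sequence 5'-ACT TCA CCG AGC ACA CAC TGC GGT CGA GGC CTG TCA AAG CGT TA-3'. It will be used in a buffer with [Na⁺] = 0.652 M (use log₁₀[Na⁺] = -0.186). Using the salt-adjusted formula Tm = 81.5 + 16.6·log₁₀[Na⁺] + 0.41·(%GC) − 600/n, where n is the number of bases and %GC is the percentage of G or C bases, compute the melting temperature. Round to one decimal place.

88.1°C

Length n = 44. Counting bases: T=8, C=14, A=11, G=11
G+C = 25, so %GC = 25/44 × 100 = 56.818%
Salt term: 16.6 × (-0.186) = -3.088
GC term: 0.41 × 56.818 = 23.295; length term: −600/44 = −13.636
Tm = 81.5 + (-3.088) + 23.295 − 13.636 = 88.071 → 88.1°C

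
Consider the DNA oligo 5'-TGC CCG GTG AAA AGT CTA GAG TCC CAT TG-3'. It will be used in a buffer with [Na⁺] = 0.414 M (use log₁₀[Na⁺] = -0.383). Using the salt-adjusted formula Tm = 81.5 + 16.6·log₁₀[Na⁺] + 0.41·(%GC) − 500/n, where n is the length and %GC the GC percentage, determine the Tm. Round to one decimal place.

Length n = 29. T=7, A=7, C=7, G=8
G+C = 15, so %GC = 15/29 × 100 = 51.724%
Salt term: 16.6 × (-0.383) = -6.358
GC term: 0.41 × 51.724 = 21.207; length term: −500/29 = −17.241
Tm = 81.5 + (-6.358) + 21.207 − 17.241 = 79.108 → 79.1°C

79.1°C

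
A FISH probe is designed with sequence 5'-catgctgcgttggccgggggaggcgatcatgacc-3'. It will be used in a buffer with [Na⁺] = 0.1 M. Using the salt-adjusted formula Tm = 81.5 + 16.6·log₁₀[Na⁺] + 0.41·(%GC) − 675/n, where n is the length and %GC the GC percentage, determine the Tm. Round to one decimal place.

Length n = 34. Counting bases: T=6, A=5, G=14, C=9
G+C = 23, so %GC = 23/34 × 100 = 67.647%
Salt term: 16.6 × (-1) = -16.6
GC term: 0.41 × 67.647 = 27.735; length term: −675/34 = −19.853
Tm = 81.5 + (-16.6) + 27.735 − 19.853 = 72.782 → 72.8°C

72.8°C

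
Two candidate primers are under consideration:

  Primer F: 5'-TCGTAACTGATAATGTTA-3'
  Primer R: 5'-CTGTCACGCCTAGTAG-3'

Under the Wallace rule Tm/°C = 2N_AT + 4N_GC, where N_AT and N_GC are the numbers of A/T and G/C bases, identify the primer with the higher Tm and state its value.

Primer F: A+T=13, G+C=5 → Tm = 2(13)+4(5) = 46°C
Primer R: A+T=7, G+C=9 → Tm = 2(7)+4(9) = 50°C
46°C vs 50°C → primer R is higher.

Primer R, 50°C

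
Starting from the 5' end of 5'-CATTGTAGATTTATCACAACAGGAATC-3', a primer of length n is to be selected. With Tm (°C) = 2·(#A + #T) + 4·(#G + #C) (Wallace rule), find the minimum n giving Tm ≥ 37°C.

First 14 bases: CATTGTAGATTTAT → Tm = 34°C (< 37°C)
First 15 bases: CATTGTAGATTTATC → Tm = 38°C (≥ 37°C)
Each additional base adds 2°C (A/T) or 4°C (G/C), so Tm is non-decreasing in n; n = 15 is the first length to reach 37°C.

n = 15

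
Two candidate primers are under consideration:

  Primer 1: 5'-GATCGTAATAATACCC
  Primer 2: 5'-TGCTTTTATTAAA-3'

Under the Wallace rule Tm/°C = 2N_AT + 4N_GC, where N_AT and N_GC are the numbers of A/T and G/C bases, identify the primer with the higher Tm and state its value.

Primer 1, 44°C

Primer 1: A+T=10, G+C=6 → Tm = 2(10)+4(6) = 44°C
Primer 2: A+T=11, G+C=2 → Tm = 2(11)+4(2) = 30°C
44°C vs 30°C → primer 1 is higher.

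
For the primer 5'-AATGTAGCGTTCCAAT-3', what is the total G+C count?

6

Scanning the sequence gives G=3, A=5, C=3, T=5.
Total G or C: 3 + 3 = 6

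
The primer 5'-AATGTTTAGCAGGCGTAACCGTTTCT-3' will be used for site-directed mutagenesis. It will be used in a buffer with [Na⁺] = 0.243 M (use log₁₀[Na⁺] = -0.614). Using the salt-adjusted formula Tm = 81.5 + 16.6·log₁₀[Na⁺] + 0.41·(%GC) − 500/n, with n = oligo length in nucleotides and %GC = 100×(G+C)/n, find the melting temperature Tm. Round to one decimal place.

Length n = 26. Base counts: G=6, T=9, A=6, C=5
G+C = 11, so %GC = 11/26 × 100 = 42.308%
Salt term: 16.6 × (-0.614) = -10.192
GC term: 0.41 × 42.308 = 17.346; length term: −500/26 = −19.231
Tm = 81.5 + (-10.192) + 17.346 − 19.231 = 69.423 → 69.4°C

69.4°C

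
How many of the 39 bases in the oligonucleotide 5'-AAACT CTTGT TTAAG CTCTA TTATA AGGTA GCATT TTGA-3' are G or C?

11

Scanning the sequence gives T=16, C=5, G=6, A=12.
G+C = 6 + 5 = 11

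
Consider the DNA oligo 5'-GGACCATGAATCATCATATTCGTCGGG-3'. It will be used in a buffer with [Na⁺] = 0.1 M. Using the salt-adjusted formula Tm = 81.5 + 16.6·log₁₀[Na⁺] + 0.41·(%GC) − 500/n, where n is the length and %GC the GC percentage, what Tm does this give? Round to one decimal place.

66.1°C

Length n = 27. Counting bases: C=6, G=7, T=7, A=7
G+C = 13, so %GC = 13/27 × 100 = 48.148%
Salt term: 16.6 × (-1) = -16.6
GC term: 0.41 × 48.148 = 19.741; length term: −500/27 = −18.519
Tm = 81.5 + (-16.6) + 19.741 − 18.519 = 66.122 → 66.1°C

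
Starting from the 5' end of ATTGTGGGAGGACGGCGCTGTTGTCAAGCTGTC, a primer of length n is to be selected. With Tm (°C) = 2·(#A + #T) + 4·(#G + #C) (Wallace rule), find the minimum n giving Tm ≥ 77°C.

First 24 bases: ATTGTGGGAGGACGGCGCTGTTGT → Tm = 76°C (< 77°C)
First 25 bases: ATTGTGGGAGGACGGCGCTGTTGTC → Tm = 80°C (≥ 77°C)
Each additional base adds 2°C (A/T) or 4°C (G/C), so Tm is non-decreasing in n; n = 25 is the first length to reach 77°C.

n = 25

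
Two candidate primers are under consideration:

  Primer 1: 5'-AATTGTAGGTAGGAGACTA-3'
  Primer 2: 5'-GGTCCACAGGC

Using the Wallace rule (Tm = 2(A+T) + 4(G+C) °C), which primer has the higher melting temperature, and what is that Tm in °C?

Primer 1, 52°C

Primer 1: A+T=12, G+C=7 → Tm = 2(12)+4(7) = 52°C
Primer 2: A+T=3, G+C=8 → Tm = 2(3)+4(8) = 38°C
52°C vs 38°C → primer 1 is higher.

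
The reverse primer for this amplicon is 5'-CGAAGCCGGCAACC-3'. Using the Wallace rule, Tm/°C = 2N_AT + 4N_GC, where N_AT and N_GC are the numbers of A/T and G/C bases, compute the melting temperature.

Base counts: A=4, G=4, T=0, C=6
So N_AT = 4 and N_GC = 10.
Tm = 2×4 + 4×10 = 48°C

48°C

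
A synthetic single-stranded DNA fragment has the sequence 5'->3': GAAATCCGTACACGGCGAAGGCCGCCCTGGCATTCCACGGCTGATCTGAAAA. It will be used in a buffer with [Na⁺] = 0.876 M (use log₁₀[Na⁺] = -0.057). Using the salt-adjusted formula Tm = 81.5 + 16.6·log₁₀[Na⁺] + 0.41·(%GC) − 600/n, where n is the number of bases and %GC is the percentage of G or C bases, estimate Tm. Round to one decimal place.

Length n = 52. Base counts: A=14, T=8, G=14, C=16
G+C = 30, so %GC = 30/52 × 100 = 57.692%
Salt term: 16.6 × (-0.057) = -0.946
GC term: 0.41 × 57.692 = 23.654; length term: −600/52 = −11.538
Tm = 81.5 + (-0.946) + 23.654 − 11.538 = 92.67 → 92.7°C

92.7°C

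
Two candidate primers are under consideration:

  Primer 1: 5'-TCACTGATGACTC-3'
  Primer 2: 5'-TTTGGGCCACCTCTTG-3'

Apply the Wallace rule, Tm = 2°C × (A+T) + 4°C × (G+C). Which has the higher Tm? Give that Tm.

Primer 2, 50°C

Primer 1: A+T=7, G+C=6 → Tm = 2(7)+4(6) = 38°C
Primer 2: A+T=7, G+C=9 → Tm = 2(7)+4(9) = 50°C
38°C vs 50°C → primer 2 is higher.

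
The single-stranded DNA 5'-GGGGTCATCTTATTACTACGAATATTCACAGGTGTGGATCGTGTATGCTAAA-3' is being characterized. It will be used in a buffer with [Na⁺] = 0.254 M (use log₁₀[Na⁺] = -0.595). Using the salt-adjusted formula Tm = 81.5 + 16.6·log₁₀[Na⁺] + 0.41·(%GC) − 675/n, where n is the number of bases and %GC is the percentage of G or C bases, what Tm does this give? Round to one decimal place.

75.2°C

Length n = 52. A=14, G=13, C=8, T=17
G+C = 21, so %GC = 21/52 × 100 = 40.385%
Salt term: 16.6 × (-0.595) = -9.877
GC term: 0.41 × 40.385 = 16.558; length term: −675/52 = −12.981
Tm = 81.5 + (-9.877) + 16.558 − 12.981 = 75.2 → 75.2°C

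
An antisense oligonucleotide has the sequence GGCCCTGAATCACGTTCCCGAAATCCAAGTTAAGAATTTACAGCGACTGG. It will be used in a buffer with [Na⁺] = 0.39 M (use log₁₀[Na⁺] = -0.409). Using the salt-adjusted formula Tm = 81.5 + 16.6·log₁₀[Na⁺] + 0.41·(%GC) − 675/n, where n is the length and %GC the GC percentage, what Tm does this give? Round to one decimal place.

80.9°C

Length n = 50. C=13, A=15, T=11, G=11
G+C = 24, so %GC = 24/50 × 100 = 48%
Salt term: 16.6 × (-0.409) = -6.789
GC term: 0.41 × 48 = 19.68; length term: −675/50 = −13.5
Tm = 81.5 + (-6.789) + 19.68 − 13.5 = 80.891 → 80.9°C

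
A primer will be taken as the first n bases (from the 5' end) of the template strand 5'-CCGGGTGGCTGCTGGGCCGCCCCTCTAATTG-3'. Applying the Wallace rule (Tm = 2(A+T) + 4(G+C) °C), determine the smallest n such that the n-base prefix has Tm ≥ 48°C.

First 13 bases: CCGGGTGGCTGCT → Tm = 46°C (< 48°C)
First 14 bases: CCGGGTGGCTGCTG → Tm = 50°C (≥ 48°C)
Each additional base adds 2°C (A/T) or 4°C (G/C), so Tm is non-decreasing in n; n = 14 is the first length to reach 48°C.

n = 14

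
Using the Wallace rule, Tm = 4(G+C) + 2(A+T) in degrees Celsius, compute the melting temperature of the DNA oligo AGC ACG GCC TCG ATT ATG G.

Counting bases: A=4, T=4, C=5, G=6
AT pairs contribute 8, GC pairs contribute 11.
Tm = 2×8 + 4×11 = 60°C

60°C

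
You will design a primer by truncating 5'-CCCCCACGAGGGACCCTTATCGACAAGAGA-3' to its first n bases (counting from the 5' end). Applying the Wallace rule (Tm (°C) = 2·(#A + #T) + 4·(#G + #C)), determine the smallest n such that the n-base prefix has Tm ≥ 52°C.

n = 15

First 14 bases: CCCCCACGAGGGAC → Tm = 50°C (< 52°C)
First 15 bases: CCCCCACGAGGGACC → Tm = 54°C (≥ 52°C)
Each additional base adds 2°C (A/T) or 4°C (G/C), so Tm is non-decreasing in n; n = 15 is the first length to reach 52°C.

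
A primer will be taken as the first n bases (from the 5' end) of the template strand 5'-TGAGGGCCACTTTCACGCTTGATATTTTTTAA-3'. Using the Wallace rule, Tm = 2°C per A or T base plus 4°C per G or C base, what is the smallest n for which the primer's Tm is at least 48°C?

First 15 bases: TGAGGGCCACTTTCA → Tm = 46°C (< 48°C)
First 16 bases: TGAGGGCCACTTTCAC → Tm = 50°C (≥ 48°C)
Each additional base adds 2°C (A/T) or 4°C (G/C), so Tm is non-decreasing in n; n = 16 is the first length to reach 48°C.

n = 16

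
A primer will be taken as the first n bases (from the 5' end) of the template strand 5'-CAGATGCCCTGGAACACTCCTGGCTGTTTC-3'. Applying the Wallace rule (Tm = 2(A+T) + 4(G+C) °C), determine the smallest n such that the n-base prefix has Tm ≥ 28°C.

First 8 bases: CAGATGCC → Tm = 26°C (< 28°C)
First 9 bases: CAGATGCCC → Tm = 30°C (≥ 28°C)
Since every base adds ≥2°C, Tm only increases with n, so the threshold is first crossed at n = 9.

n = 9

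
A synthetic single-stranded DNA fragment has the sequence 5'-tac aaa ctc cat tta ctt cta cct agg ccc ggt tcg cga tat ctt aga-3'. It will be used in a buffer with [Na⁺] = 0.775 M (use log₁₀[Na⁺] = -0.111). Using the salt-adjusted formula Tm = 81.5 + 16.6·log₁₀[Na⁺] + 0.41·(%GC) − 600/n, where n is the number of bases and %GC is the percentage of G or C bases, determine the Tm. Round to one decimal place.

Length n = 48. Base counts: A=12, T=15, C=14, G=7
G+C = 21, so %GC = 21/48 × 100 = 43.75%
Salt term: 16.6 × (-0.111) = -1.843
GC term: 0.41 × 43.75 = 17.938; length term: −600/48 = −12.5
Tm = 81.5 + (-1.843) + 17.938 − 12.5 = 85.095 → 85.1°C

85.1°C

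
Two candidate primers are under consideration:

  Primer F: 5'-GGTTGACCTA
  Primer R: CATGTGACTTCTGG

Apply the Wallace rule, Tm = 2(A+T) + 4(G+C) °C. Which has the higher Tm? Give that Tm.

Primer F: A+T=5, G+C=5 → Tm = 2(5)+4(5) = 30°C
Primer R: A+T=7, G+C=7 → Tm = 2(7)+4(7) = 42°C
30°C vs 42°C → primer R is higher.

Primer R, 42°C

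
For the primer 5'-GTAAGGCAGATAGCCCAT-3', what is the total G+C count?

9

Base counts: T=3, C=4, G=5, A=6
Total G or C: 5 + 4 = 9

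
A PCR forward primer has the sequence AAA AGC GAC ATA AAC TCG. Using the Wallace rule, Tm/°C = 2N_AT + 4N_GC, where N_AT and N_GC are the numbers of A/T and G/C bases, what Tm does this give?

Counting bases: C=4, T=2, A=9, G=3
A+T = 11, G+C = 7
Tm = 2×11 + 4×7 = 50°C

50°C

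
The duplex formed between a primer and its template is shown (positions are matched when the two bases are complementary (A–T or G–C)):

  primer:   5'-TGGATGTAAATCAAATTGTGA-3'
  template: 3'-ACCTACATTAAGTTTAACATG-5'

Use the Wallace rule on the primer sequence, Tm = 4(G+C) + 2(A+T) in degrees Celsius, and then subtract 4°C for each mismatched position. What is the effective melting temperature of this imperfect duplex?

Primer base counts: A=8, T=7, G=5, C=1 → A+T=15, G+C=6
Perfect-match Tm = 2(15) + 4(6) = 30 + 24 = 54°C
Mismatches (positions where the bases are not complementary): 3 (at positions 10, 20, 21)
Effective Tm = 54 − 3×4 = 54 − 12 = 42°C

42°C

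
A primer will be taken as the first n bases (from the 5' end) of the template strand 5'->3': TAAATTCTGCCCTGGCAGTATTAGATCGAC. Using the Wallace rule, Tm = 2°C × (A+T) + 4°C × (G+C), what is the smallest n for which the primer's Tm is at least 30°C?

n = 11

First 10 bases: TAAATTCTGC → Tm = 26°C (< 30°C)
First 11 bases: TAAATTCTGCC → Tm = 30°C (≥ 30°C)
Since every base adds ≥2°C, Tm only increases with n, so the threshold is first crossed at n = 11.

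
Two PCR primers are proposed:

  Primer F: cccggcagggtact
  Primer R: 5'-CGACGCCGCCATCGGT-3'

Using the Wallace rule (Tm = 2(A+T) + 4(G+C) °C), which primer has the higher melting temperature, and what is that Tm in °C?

Primer F: A+T=4, G+C=10 → Tm = 2(4)+4(10) = 48°C
Primer R: A+T=4, G+C=12 → Tm = 2(4)+4(12) = 56°C
48°C vs 56°C → primer R is higher.

Primer R, 56°C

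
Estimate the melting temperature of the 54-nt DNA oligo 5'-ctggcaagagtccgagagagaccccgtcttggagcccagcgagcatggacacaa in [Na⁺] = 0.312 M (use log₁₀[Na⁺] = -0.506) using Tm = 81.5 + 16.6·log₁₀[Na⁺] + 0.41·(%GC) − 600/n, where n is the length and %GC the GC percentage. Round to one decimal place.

87.0°C

Length n = 54. Counting bases: C=16, G=17, T=6, A=15
G+C = 33, so %GC = 33/54 × 100 = 61.111%
Salt term: 16.6 × (-0.506) = -8.4
GC term: 0.41 × 61.111 = 25.056; length term: −600/54 = −11.111
Tm = 81.5 + (-8.4) + 25.056 − 11.111 = 87.045 → 87.0°C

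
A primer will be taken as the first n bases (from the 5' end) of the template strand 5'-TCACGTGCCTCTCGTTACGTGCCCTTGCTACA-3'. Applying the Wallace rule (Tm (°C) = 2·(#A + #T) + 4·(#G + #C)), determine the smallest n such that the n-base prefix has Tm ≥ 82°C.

n = 26

First 25 bases: TCACGTGCCTCTCGTTACGTGCCCT → Tm = 80°C (< 82°C)
First 26 bases: TCACGTGCCTCTCGTTACGTGCCCTT → Tm = 82°C (≥ 82°C)
Since every base adds ≥2°C, Tm only increases with n, so the threshold is first crossed at n = 26.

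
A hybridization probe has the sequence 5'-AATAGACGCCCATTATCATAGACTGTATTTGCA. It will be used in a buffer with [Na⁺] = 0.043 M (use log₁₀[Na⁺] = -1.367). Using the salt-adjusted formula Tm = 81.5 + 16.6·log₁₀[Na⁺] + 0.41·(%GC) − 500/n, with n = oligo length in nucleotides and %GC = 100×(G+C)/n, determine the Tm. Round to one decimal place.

58.6°C

Length n = 33. C=7, A=11, G=5, T=10
G+C = 12, so %GC = 12/33 × 100 = 36.364%
Salt term: 16.6 × (-1.367) = -22.692
GC term: 0.41 × 36.364 = 14.909; length term: −500/33 = −15.152
Tm = 81.5 + (-22.692) + 14.909 − 15.152 = 58.565 → 58.6°C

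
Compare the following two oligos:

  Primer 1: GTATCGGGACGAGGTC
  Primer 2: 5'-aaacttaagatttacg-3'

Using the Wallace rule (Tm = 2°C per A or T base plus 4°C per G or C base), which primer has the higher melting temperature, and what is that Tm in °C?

Primer 1, 52°C

Primer 1: A+T=6, G+C=10 → Tm = 2(6)+4(10) = 52°C
Primer 2: A+T=12, G+C=4 → Tm = 2(12)+4(4) = 40°C
52°C vs 40°C → primer 1 is higher.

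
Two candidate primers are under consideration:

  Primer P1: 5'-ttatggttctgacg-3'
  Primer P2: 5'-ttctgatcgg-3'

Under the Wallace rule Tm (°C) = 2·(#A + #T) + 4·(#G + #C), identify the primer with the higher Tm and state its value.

Primer P1: A+T=8, G+C=6 → Tm = 2(8)+4(6) = 40°C
Primer P2: A+T=5, G+C=5 → Tm = 2(5)+4(5) = 30°C
40°C vs 30°C → primer P1 is higher.

Primer P1, 40°C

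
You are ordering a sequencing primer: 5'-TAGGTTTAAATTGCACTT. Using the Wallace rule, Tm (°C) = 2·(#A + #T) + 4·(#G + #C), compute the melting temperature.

46°C

Base counts: C=2, A=5, G=3, T=8
So N_AT = 13 and N_GC = 5.
Tm = 2×13 + 4×5 = 46°C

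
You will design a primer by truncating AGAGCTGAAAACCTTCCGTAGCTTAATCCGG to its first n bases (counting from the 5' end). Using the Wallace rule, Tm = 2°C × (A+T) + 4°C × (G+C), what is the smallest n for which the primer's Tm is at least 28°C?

First 9 bases: AGAGCTGAA → Tm = 26°C (< 28°C)
First 10 bases: AGAGCTGAAA → Tm = 28°C (≥ 28°C)
Since every base adds ≥2°C, Tm only increases with n, so the threshold is first crossed at n = 10.

n = 10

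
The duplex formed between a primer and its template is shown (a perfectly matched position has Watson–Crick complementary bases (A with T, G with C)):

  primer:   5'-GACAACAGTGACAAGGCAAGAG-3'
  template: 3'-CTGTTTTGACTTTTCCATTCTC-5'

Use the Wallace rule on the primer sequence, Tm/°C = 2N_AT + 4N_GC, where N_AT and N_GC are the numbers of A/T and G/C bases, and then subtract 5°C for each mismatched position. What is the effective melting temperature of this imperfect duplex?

Primer base counts: A=10, T=1, G=7, C=4 → A+T=11, G+C=11
Perfect-match Tm = 2(11) + 4(11) = 22 + 44 = 66°C
Mismatches (positions where the bases are not complementary): 4 (at positions 6, 8, 12, 17)
Effective Tm = 66 − 4×5 = 66 − 20 = 46°C

46°C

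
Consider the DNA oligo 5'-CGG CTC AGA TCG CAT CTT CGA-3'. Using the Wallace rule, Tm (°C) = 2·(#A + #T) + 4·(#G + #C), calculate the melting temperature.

66°C

Counting bases: G=5, T=5, C=7, A=4
AT pairs contribute 9, GC pairs contribute 12.
Tm = 2(9) + 4(12) = 18 + 48 = 66°C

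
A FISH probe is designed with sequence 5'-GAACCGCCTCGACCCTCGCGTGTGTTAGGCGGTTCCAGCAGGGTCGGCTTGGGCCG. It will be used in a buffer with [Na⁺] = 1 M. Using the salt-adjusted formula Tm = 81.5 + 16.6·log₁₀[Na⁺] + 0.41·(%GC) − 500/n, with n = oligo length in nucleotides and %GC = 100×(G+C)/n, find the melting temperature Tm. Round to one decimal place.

101.1°C

Length n = 56. Base counts: A=6, G=21, T=11, C=18
G+C = 39, so %GC = 39/56 × 100 = 69.643%
Salt term: 16.6 × (0) = 0
GC term: 0.41 × 69.643 = 28.554; length term: −500/56 = −8.929
Tm = 81.5 + (0) + 28.554 − 8.929 = 101.125 → 101.1°C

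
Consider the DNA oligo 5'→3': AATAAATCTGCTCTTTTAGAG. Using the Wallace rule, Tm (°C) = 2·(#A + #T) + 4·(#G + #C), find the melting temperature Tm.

Counting bases: A=7, C=3, G=3, T=8
A+T = 15, G+C = 6
Tm = 2(15) + 4(6) = 30 + 24 = 54°C

54°C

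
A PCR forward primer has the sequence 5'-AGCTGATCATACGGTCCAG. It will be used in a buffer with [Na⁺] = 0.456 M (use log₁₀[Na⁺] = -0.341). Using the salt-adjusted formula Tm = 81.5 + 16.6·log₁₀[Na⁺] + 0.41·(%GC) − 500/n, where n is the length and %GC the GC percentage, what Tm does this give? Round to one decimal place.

Length n = 19. Counting bases: A=5, C=5, T=4, G=5
G+C = 10, so %GC = 10/19 × 100 = 52.632%
Salt term: 16.6 × (-0.341) = -5.661
GC term: 0.41 × 52.632 = 21.579; length term: −500/19 = −26.316
Tm = 81.5 + (-5.661) + 21.579 − 26.316 = 71.102 → 71.1°C

71.1°C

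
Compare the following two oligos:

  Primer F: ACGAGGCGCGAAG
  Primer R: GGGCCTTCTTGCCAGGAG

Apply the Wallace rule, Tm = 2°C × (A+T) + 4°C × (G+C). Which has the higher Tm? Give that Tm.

Primer F: A+T=4, G+C=9 → Tm = 2(4)+4(9) = 44°C
Primer R: A+T=6, G+C=12 → Tm = 2(6)+4(12) = 60°C
44°C vs 60°C → primer R is higher.

Primer R, 60°C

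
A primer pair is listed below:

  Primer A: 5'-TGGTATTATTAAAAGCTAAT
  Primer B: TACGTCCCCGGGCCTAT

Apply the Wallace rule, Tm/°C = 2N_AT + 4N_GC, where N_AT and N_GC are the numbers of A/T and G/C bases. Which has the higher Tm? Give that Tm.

Primer B, 56°C

Primer A: A+T=16, G+C=4 → Tm = 2(16)+4(4) = 48°C
Primer B: A+T=6, G+C=11 → Tm = 2(6)+4(11) = 56°C
48°C vs 56°C → primer B is higher.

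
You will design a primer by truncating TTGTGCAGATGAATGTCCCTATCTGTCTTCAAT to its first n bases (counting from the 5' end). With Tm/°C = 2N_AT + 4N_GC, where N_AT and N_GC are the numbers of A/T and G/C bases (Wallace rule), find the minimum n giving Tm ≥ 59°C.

n = 21

First 20 bases: TTGTGCAGATGAATGTCCCT → Tm = 58°C (< 59°C)
First 21 bases: TTGTGCAGATGAATGTCCCTA → Tm = 60°C (≥ 59°C)
Each additional base adds 2°C (A/T) or 4°C (G/C), so Tm is non-decreasing in n; n = 21 is the first length to reach 59°C.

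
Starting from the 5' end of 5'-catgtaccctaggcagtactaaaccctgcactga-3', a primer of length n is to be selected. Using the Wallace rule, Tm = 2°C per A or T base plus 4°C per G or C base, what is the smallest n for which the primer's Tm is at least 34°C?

n = 12

First 11 bases: CATGTACCCTA → Tm = 32°C (< 34°C)
First 12 bases: CATGTACCCTAG → Tm = 36°C (≥ 34°C)
Each additional base adds 2°C (A/T) or 4°C (G/C), so Tm is non-decreasing in n; n = 12 is the first length to reach 34°C.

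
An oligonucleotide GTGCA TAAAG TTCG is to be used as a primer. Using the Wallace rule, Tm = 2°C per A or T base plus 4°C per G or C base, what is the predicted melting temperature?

Scanning the sequence gives C=2, A=4, G=4, T=4.
A+T = 8, G+C = 6
Tm = 4·6 + 2·8 = 24 + 16 = 40°C

40°C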